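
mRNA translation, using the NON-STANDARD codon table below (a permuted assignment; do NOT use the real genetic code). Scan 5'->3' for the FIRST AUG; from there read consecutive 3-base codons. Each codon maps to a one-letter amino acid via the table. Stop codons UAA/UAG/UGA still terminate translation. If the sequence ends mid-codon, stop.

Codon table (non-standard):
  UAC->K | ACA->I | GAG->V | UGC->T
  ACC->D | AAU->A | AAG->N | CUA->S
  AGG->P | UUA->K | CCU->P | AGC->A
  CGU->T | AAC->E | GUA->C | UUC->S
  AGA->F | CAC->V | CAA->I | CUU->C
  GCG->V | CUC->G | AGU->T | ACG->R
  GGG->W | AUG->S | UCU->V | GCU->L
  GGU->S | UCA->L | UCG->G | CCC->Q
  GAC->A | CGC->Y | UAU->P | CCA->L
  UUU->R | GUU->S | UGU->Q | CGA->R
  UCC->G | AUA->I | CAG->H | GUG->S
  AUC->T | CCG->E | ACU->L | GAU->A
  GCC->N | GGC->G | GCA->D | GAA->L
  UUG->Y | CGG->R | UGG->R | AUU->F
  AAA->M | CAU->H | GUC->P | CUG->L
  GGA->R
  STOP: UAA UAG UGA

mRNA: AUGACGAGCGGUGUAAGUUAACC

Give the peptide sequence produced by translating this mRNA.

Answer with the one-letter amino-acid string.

Answer: SRASCT

Derivation:
start AUG at pos 0
pos 0: AUG -> S; peptide=S
pos 3: ACG -> R; peptide=SR
pos 6: AGC -> A; peptide=SRA
pos 9: GGU -> S; peptide=SRAS
pos 12: GUA -> C; peptide=SRASC
pos 15: AGU -> T; peptide=SRASCT
pos 18: UAA -> STOP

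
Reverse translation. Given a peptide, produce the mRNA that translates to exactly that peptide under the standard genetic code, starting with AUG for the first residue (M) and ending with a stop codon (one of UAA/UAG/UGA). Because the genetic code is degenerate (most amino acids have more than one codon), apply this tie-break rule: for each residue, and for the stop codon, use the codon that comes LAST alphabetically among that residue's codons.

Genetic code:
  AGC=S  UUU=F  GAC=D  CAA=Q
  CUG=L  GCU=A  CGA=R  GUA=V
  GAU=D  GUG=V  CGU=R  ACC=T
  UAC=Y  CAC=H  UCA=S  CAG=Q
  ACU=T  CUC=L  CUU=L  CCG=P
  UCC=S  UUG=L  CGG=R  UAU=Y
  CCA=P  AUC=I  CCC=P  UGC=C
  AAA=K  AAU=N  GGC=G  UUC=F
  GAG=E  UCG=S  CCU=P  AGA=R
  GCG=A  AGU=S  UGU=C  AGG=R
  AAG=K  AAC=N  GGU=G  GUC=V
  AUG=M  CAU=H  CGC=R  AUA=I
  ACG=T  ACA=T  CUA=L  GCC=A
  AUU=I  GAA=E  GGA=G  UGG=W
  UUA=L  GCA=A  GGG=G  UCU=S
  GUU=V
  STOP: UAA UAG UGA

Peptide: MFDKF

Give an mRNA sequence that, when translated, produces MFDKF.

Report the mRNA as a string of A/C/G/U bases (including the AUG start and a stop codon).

residue 1: M -> AUG (start codon)
residue 2: F codons sorted = UUC,UUU -> pick last = UUU
residue 3: D codons sorted = GAC,GAU -> pick last = GAU
residue 4: K codons sorted = AAA,AAG -> pick last = AAG
residue 5: F codons sorted = UUC,UUU -> pick last = UUU
terminator: stop codons sorted = UAA,UAG,UGA -> pick last = UGA

Answer: mRNA: AUGUUUGAUAAGUUUUGA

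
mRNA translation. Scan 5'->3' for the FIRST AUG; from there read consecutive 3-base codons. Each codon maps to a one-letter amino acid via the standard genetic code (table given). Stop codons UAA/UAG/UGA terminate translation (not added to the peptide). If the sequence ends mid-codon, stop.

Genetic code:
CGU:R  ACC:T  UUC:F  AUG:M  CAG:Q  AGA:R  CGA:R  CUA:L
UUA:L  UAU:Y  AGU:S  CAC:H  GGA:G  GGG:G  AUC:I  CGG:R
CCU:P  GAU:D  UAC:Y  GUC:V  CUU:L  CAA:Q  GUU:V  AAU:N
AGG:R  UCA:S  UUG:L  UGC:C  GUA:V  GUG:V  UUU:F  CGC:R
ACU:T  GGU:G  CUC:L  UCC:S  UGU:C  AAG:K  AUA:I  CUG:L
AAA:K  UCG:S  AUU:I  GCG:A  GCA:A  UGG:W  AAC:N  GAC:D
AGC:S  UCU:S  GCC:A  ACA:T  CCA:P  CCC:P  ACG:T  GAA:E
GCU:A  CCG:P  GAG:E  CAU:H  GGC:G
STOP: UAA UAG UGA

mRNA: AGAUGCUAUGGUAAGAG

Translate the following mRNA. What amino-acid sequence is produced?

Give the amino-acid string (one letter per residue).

Answer: MLW

Derivation:
start AUG at pos 2
pos 2: AUG -> M; peptide=M
pos 5: CUA -> L; peptide=ML
pos 8: UGG -> W; peptide=MLW
pos 11: UAA -> STOP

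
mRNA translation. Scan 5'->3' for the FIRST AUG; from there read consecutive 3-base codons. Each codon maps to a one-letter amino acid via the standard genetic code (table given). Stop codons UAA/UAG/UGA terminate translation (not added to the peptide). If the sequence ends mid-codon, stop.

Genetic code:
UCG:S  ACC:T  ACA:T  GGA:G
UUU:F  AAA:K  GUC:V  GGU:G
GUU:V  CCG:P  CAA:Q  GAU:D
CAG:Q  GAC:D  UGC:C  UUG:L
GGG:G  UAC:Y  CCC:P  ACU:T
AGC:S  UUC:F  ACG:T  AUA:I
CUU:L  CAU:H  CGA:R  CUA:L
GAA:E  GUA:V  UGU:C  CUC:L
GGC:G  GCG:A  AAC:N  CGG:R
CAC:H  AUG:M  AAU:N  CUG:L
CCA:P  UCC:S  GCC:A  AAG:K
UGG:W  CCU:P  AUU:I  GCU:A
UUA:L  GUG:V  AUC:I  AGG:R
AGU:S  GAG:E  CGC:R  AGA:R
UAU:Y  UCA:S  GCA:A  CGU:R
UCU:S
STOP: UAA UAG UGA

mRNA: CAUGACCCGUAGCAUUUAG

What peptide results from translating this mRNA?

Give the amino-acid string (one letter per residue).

Answer: MTRSI

Derivation:
start AUG at pos 1
pos 1: AUG -> M; peptide=M
pos 4: ACC -> T; peptide=MT
pos 7: CGU -> R; peptide=MTR
pos 10: AGC -> S; peptide=MTRS
pos 13: AUU -> I; peptide=MTRSI
pos 16: UAG -> STOP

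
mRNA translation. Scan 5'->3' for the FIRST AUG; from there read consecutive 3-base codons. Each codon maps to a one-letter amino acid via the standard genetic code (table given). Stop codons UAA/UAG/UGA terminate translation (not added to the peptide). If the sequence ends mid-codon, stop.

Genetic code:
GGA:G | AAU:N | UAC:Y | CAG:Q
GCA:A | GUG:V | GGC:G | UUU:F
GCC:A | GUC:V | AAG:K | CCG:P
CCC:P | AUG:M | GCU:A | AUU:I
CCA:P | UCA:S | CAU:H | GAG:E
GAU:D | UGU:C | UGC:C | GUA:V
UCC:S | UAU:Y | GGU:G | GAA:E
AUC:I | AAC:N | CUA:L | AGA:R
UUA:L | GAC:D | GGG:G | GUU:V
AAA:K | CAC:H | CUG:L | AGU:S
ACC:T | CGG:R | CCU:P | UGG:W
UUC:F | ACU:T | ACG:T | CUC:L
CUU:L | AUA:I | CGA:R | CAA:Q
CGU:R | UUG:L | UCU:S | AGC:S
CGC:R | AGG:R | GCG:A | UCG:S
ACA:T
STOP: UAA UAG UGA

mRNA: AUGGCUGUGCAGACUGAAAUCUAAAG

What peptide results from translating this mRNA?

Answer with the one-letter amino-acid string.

Answer: MAVQTEI

Derivation:
start AUG at pos 0
pos 0: AUG -> M; peptide=M
pos 3: GCU -> A; peptide=MA
pos 6: GUG -> V; peptide=MAV
pos 9: CAG -> Q; peptide=MAVQ
pos 12: ACU -> T; peptide=MAVQT
pos 15: GAA -> E; peptide=MAVQTE
pos 18: AUC -> I; peptide=MAVQTEI
pos 21: UAA -> STOP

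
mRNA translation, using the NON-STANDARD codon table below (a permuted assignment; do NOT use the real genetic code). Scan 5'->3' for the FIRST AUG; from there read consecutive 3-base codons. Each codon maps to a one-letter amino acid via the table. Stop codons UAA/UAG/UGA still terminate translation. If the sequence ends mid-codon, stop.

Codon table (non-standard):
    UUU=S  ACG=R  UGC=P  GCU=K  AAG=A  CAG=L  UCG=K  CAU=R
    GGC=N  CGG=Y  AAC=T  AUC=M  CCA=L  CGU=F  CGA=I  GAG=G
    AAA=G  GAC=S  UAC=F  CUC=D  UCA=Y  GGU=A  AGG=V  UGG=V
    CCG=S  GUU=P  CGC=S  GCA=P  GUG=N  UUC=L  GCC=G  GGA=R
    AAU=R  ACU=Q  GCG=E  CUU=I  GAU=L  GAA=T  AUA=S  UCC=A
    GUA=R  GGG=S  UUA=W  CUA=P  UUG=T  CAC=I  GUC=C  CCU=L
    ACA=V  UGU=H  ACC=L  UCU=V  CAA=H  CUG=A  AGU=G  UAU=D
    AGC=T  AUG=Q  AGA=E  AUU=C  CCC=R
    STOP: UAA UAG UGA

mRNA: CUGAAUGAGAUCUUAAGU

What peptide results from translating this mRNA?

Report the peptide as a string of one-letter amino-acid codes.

start AUG at pos 4
pos 4: AUG -> Q; peptide=Q
pos 7: AGA -> E; peptide=QE
pos 10: UCU -> V; peptide=QEV
pos 13: UAA -> STOP

Answer: QEV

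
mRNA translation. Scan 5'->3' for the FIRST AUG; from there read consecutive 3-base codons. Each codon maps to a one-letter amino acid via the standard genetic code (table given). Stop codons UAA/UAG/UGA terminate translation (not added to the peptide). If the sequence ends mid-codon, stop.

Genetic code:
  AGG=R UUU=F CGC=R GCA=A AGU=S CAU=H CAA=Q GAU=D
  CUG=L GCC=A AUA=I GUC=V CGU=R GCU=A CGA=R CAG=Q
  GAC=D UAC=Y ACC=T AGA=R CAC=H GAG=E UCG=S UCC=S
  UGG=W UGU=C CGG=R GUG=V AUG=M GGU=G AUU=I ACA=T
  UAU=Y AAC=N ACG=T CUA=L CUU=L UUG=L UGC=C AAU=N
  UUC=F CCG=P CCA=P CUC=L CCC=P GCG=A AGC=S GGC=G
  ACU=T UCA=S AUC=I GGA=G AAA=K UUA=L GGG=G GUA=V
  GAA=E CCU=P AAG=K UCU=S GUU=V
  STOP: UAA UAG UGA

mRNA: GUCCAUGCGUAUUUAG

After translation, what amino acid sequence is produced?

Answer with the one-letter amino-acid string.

Answer: MRI

Derivation:
start AUG at pos 4
pos 4: AUG -> M; peptide=M
pos 7: CGU -> R; peptide=MR
pos 10: AUU -> I; peptide=MRI
pos 13: UAG -> STOP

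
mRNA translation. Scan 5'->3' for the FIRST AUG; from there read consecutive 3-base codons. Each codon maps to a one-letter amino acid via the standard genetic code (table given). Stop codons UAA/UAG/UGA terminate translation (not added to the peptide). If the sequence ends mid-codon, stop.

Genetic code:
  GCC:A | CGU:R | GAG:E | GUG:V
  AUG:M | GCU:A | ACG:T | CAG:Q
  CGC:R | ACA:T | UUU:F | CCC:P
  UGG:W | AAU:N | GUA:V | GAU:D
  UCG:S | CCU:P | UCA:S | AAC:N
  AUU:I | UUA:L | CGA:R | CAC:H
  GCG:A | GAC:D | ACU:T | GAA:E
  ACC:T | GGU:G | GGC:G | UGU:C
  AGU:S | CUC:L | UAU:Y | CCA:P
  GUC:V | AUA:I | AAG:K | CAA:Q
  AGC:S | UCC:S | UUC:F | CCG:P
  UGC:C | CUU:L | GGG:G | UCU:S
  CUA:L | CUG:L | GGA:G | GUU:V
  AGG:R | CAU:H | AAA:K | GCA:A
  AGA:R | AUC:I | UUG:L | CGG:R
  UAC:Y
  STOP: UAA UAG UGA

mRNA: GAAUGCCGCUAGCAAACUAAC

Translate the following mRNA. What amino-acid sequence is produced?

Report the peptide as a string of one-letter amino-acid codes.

start AUG at pos 2
pos 2: AUG -> M; peptide=M
pos 5: CCG -> P; peptide=MP
pos 8: CUA -> L; peptide=MPL
pos 11: GCA -> A; peptide=MPLA
pos 14: AAC -> N; peptide=MPLAN
pos 17: UAA -> STOP

Answer: MPLAN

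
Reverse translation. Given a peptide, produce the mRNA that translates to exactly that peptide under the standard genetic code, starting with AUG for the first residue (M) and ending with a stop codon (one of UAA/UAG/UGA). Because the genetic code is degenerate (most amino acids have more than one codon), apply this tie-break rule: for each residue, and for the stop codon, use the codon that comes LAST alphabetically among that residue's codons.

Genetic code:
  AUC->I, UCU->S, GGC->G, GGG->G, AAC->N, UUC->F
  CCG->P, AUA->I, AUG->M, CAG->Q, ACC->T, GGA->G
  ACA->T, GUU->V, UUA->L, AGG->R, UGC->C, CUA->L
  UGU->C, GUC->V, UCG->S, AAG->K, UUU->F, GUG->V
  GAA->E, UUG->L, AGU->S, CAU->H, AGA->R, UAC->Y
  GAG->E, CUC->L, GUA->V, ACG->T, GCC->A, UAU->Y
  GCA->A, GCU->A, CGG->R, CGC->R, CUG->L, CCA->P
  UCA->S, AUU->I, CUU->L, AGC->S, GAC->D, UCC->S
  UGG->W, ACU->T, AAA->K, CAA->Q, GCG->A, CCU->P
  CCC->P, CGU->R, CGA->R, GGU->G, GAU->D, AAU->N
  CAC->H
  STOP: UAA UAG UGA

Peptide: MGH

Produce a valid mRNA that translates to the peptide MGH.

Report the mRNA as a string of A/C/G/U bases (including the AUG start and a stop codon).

residue 1: M -> AUG (start codon)
residue 2: G codons sorted = GGA,GGC,GGG,GGU -> pick last = GGU
residue 3: H codons sorted = CAC,CAU -> pick last = CAU
terminator: stop codons sorted = UAA,UAG,UGA -> pick last = UGA

Answer: mRNA: AUGGGUCAUUGA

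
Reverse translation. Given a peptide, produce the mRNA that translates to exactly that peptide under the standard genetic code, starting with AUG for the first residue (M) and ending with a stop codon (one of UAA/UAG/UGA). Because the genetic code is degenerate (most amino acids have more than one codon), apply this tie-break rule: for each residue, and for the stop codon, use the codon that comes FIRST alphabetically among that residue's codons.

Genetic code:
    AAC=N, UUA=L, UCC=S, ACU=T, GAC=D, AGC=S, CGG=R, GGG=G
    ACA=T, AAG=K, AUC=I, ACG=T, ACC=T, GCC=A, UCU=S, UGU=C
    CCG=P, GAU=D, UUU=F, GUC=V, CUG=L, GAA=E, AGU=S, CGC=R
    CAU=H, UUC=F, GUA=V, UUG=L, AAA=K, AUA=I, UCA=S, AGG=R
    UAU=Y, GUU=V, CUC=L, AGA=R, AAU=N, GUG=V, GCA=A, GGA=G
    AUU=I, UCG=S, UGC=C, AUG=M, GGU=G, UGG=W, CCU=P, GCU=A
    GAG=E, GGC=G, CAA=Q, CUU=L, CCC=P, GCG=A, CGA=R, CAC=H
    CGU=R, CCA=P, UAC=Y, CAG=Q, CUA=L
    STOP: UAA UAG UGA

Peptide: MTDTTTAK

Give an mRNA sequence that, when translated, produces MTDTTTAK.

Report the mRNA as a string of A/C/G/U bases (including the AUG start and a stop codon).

Answer: mRNA: AUGACAGACACAACAACAGCAAAAUAA

Derivation:
residue 1: M -> AUG (start codon)
residue 2: T codons sorted = ACA,ACC,ACG,ACU -> pick first = ACA
residue 3: D codons sorted = GAC,GAU -> pick first = GAC
residue 4: T codons sorted = ACA,ACC,ACG,ACU -> pick first = ACA
residue 5: T codons sorted = ACA,ACC,ACG,ACU -> pick first = ACA
residue 6: T codons sorted = ACA,ACC,ACG,ACU -> pick first = ACA
residue 7: A codons sorted = GCA,GCC,GCG,GCU -> pick first = GCA
residue 8: K codons sorted = AAA,AAG -> pick first = AAA
terminator: stop codons sorted = UAA,UAG,UGA -> pick first = UAA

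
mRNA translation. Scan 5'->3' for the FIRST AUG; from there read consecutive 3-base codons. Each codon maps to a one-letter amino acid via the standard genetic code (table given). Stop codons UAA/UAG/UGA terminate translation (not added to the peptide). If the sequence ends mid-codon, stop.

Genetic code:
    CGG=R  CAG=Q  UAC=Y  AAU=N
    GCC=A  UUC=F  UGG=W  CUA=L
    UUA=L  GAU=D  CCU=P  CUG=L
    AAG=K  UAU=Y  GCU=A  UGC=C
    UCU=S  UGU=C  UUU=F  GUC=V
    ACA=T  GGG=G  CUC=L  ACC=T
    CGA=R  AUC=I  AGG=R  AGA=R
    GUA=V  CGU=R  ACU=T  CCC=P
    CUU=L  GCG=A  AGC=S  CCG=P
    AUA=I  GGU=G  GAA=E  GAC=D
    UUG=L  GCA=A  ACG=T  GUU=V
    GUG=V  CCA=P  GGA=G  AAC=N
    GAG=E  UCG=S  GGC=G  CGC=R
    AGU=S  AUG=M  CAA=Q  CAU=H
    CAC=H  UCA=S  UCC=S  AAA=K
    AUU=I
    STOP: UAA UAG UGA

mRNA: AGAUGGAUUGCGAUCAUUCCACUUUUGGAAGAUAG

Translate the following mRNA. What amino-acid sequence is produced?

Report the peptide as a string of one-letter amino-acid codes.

Answer: MDCDHSTFGR

Derivation:
start AUG at pos 2
pos 2: AUG -> M; peptide=M
pos 5: GAU -> D; peptide=MD
pos 8: UGC -> C; peptide=MDC
pos 11: GAU -> D; peptide=MDCD
pos 14: CAU -> H; peptide=MDCDH
pos 17: UCC -> S; peptide=MDCDHS
pos 20: ACU -> T; peptide=MDCDHST
pos 23: UUU -> F; peptide=MDCDHSTF
pos 26: GGA -> G; peptide=MDCDHSTFG
pos 29: AGA -> R; peptide=MDCDHSTFGR
pos 32: UAG -> STOP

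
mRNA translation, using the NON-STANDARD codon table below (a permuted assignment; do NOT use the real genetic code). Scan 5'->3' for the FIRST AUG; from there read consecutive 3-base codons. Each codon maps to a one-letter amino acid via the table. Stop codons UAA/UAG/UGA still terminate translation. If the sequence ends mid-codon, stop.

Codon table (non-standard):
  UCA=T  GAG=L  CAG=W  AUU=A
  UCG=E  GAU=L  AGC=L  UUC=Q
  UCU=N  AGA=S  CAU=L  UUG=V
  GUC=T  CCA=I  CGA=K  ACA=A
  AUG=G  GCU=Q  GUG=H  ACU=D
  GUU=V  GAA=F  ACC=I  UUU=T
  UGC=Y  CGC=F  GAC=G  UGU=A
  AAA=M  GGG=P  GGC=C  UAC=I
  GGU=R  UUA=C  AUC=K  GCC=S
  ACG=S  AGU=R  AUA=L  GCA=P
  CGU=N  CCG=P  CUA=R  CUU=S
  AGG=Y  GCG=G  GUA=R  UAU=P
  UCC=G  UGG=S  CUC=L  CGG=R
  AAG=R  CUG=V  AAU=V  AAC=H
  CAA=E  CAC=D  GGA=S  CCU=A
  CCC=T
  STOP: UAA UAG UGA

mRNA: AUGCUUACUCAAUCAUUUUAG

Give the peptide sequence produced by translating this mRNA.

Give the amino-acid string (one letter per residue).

Answer: GSDETT

Derivation:
start AUG at pos 0
pos 0: AUG -> G; peptide=G
pos 3: CUU -> S; peptide=GS
pos 6: ACU -> D; peptide=GSD
pos 9: CAA -> E; peptide=GSDE
pos 12: UCA -> T; peptide=GSDET
pos 15: UUU -> T; peptide=GSDETT
pos 18: UAG -> STOP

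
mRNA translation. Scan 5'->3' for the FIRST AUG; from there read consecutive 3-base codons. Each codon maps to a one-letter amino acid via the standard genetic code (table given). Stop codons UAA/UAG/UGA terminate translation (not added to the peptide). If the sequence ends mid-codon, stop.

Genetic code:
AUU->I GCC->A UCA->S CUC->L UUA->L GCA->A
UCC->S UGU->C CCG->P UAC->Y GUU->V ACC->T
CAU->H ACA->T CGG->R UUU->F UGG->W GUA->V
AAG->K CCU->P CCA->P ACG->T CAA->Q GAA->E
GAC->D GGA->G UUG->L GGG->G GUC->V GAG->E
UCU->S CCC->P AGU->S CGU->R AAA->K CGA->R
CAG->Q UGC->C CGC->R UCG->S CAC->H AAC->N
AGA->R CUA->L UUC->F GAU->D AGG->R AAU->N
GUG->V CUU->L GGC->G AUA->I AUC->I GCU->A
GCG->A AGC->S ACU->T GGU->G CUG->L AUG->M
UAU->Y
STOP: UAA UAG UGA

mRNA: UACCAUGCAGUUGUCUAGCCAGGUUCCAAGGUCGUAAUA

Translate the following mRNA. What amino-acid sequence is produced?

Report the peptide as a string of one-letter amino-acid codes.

start AUG at pos 4
pos 4: AUG -> M; peptide=M
pos 7: CAG -> Q; peptide=MQ
pos 10: UUG -> L; peptide=MQL
pos 13: UCU -> S; peptide=MQLS
pos 16: AGC -> S; peptide=MQLSS
pos 19: CAG -> Q; peptide=MQLSSQ
pos 22: GUU -> V; peptide=MQLSSQV
pos 25: CCA -> P; peptide=MQLSSQVP
pos 28: AGG -> R; peptide=MQLSSQVPR
pos 31: UCG -> S; peptide=MQLSSQVPRS
pos 34: UAA -> STOP

Answer: MQLSSQVPRS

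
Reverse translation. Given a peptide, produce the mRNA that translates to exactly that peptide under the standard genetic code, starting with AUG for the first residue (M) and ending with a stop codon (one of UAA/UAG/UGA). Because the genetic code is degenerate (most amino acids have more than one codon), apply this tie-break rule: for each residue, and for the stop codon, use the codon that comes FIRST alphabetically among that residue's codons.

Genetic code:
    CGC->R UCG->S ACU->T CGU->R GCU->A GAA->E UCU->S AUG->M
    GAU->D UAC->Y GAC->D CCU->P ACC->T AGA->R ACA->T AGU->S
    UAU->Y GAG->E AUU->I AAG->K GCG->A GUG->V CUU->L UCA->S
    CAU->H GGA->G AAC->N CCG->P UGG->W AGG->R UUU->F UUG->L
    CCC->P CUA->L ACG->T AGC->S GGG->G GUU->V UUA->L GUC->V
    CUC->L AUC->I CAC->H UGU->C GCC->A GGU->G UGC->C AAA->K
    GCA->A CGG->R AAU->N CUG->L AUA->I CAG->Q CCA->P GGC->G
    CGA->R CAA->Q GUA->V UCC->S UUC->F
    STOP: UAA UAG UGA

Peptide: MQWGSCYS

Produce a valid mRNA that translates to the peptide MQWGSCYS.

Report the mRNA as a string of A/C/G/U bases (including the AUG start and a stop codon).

Answer: mRNA: AUGCAAUGGGGAAGCUGCUACAGCUAA

Derivation:
residue 1: M -> AUG (start codon)
residue 2: Q codons sorted = CAA,CAG -> pick first = CAA
residue 3: W -> UGG (only codon)
residue 4: G codons sorted = GGA,GGC,GGG,GGU -> pick first = GGA
residue 5: S codons sorted = AGC,AGU,UCA,UCC,UCG,UCU -> pick first = AGC
residue 6: C codons sorted = UGC,UGU -> pick first = UGC
residue 7: Y codons sorted = UAC,UAU -> pick first = UAC
residue 8: S codons sorted = AGC,AGU,UCA,UCC,UCG,UCU -> pick first = AGC
terminator: stop codons sorted = UAA,UAG,UGA -> pick first = UAA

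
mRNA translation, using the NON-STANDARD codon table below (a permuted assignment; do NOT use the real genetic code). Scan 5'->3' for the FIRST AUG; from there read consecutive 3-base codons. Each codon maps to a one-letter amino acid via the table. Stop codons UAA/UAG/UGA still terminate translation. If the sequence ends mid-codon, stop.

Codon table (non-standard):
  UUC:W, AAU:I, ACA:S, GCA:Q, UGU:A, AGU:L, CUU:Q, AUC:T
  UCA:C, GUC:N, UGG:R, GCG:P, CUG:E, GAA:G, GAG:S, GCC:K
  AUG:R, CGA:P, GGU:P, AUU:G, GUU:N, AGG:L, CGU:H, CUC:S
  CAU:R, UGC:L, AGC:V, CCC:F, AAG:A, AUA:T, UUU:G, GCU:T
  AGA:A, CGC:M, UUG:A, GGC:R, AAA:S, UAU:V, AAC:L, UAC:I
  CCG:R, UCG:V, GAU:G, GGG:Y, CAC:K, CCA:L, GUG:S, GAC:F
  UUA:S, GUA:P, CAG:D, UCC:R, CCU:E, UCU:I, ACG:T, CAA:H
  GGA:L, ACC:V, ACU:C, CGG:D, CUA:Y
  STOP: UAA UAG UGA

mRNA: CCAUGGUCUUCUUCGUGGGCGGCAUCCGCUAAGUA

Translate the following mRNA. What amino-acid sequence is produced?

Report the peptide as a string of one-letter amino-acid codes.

Answer: RNWWSRRTM

Derivation:
start AUG at pos 2
pos 2: AUG -> R; peptide=R
pos 5: GUC -> N; peptide=RN
pos 8: UUC -> W; peptide=RNW
pos 11: UUC -> W; peptide=RNWW
pos 14: GUG -> S; peptide=RNWWS
pos 17: GGC -> R; peptide=RNWWSR
pos 20: GGC -> R; peptide=RNWWSRR
pos 23: AUC -> T; peptide=RNWWSRRT
pos 26: CGC -> M; peptide=RNWWSRRTM
pos 29: UAA -> STOP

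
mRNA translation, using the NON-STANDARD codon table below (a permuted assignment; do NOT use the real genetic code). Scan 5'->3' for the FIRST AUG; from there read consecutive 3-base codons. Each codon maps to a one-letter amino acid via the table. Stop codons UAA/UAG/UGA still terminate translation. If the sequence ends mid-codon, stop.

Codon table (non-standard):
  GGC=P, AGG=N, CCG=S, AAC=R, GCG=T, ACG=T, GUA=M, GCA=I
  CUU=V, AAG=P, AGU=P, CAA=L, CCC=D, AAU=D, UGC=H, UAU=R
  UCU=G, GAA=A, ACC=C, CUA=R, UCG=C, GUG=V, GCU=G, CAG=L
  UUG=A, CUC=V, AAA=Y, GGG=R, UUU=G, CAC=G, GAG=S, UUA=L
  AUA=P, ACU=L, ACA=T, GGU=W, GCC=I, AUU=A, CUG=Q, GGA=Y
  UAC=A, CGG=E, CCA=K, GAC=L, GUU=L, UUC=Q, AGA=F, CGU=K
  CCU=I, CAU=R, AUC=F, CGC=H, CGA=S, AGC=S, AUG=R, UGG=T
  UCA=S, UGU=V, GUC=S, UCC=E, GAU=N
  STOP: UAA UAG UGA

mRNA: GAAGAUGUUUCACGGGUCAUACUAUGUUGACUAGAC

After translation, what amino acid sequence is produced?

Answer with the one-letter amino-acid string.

Answer: RGGRSARLL

Derivation:
start AUG at pos 4
pos 4: AUG -> R; peptide=R
pos 7: UUU -> G; peptide=RG
pos 10: CAC -> G; peptide=RGG
pos 13: GGG -> R; peptide=RGGR
pos 16: UCA -> S; peptide=RGGRS
pos 19: UAC -> A; peptide=RGGRSA
pos 22: UAU -> R; peptide=RGGRSAR
pos 25: GUU -> L; peptide=RGGRSARL
pos 28: GAC -> L; peptide=RGGRSARLL
pos 31: UAG -> STOP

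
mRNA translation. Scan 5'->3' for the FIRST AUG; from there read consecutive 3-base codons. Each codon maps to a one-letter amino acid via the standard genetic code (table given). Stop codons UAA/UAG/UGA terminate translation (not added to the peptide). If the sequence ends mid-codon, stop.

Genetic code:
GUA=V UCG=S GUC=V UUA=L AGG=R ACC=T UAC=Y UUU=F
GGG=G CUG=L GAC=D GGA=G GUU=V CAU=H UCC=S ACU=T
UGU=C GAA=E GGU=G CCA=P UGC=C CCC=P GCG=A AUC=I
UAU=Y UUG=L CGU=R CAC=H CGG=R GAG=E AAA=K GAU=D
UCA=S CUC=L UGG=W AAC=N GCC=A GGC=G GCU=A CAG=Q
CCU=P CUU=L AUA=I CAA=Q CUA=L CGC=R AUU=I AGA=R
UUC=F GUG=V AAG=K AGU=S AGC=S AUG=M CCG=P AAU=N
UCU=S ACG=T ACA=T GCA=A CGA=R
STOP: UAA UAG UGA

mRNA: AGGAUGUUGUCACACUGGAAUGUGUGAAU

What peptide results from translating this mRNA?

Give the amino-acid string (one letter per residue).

Answer: MLSHWNV

Derivation:
start AUG at pos 3
pos 3: AUG -> M; peptide=M
pos 6: UUG -> L; peptide=ML
pos 9: UCA -> S; peptide=MLS
pos 12: CAC -> H; peptide=MLSH
pos 15: UGG -> W; peptide=MLSHW
pos 18: AAU -> N; peptide=MLSHWN
pos 21: GUG -> V; peptide=MLSHWNV
pos 24: UGA -> STOP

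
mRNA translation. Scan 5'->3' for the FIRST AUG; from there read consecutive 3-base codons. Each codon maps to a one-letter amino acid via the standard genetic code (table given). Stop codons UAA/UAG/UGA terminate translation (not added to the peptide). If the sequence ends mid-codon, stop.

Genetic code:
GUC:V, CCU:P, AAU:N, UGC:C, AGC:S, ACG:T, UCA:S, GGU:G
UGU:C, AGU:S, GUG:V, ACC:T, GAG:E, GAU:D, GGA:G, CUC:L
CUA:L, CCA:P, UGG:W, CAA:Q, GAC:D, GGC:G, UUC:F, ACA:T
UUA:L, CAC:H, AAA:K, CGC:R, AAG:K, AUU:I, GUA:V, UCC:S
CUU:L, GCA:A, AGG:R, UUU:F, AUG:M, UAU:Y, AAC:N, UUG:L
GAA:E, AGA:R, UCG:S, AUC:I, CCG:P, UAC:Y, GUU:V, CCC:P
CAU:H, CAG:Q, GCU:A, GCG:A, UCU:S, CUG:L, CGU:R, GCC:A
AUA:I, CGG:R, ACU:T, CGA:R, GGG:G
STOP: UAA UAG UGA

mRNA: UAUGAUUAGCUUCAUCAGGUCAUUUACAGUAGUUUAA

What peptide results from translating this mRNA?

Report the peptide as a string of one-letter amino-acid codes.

Answer: MISFIRSFTVV

Derivation:
start AUG at pos 1
pos 1: AUG -> M; peptide=M
pos 4: AUU -> I; peptide=MI
pos 7: AGC -> S; peptide=MIS
pos 10: UUC -> F; peptide=MISF
pos 13: AUC -> I; peptide=MISFI
pos 16: AGG -> R; peptide=MISFIR
pos 19: UCA -> S; peptide=MISFIRS
pos 22: UUU -> F; peptide=MISFIRSF
pos 25: ACA -> T; peptide=MISFIRSFT
pos 28: GUA -> V; peptide=MISFIRSFTV
pos 31: GUU -> V; peptide=MISFIRSFTVV
pos 34: UAA -> STOP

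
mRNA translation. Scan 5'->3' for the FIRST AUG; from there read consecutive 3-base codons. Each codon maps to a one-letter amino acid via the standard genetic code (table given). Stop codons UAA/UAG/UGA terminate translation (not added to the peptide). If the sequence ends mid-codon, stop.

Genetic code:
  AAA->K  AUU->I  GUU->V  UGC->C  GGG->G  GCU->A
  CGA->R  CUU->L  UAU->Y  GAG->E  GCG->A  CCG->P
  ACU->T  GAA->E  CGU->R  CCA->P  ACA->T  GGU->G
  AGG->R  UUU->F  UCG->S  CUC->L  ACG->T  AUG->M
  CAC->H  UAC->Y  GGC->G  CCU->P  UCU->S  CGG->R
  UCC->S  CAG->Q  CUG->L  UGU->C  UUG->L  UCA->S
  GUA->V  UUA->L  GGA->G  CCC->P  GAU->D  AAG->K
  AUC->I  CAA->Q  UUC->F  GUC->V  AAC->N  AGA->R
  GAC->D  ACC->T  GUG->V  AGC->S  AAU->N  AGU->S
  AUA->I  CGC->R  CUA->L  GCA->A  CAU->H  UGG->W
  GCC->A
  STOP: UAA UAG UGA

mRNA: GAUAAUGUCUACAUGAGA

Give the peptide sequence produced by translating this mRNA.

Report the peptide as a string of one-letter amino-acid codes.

Answer: MST

Derivation:
start AUG at pos 4
pos 4: AUG -> M; peptide=M
pos 7: UCU -> S; peptide=MS
pos 10: ACA -> T; peptide=MST
pos 13: UGA -> STOP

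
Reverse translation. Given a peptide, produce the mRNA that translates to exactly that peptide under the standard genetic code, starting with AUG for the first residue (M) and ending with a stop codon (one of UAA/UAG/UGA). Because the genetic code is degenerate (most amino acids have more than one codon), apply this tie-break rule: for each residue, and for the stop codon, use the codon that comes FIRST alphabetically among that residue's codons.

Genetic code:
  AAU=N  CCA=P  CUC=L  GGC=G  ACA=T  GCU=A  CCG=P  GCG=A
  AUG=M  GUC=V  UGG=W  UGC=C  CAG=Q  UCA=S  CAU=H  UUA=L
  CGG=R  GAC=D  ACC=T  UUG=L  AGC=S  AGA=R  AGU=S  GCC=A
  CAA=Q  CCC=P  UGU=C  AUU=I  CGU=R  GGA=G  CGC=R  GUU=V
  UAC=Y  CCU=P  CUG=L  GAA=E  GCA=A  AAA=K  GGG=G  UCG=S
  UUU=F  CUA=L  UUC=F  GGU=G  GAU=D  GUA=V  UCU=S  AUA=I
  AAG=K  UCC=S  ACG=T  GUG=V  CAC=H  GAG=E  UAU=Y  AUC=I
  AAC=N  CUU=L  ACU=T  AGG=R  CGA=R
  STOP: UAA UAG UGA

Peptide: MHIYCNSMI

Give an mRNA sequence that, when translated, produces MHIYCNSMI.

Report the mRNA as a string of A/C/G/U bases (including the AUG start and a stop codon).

residue 1: M -> AUG (start codon)
residue 2: H codons sorted = CAC,CAU -> pick first = CAC
residue 3: I codons sorted = AUA,AUC,AUU -> pick first = AUA
residue 4: Y codons sorted = UAC,UAU -> pick first = UAC
residue 5: C codons sorted = UGC,UGU -> pick first = UGC
residue 6: N codons sorted = AAC,AAU -> pick first = AAC
residue 7: S codons sorted = AGC,AGU,UCA,UCC,UCG,UCU -> pick first = AGC
residue 8: M -> AUG (only codon)
residue 9: I codons sorted = AUA,AUC,AUU -> pick first = AUA
terminator: stop codons sorted = UAA,UAG,UGA -> pick first = UAA

Answer: mRNA: AUGCACAUAUACUGCAACAGCAUGAUAUAA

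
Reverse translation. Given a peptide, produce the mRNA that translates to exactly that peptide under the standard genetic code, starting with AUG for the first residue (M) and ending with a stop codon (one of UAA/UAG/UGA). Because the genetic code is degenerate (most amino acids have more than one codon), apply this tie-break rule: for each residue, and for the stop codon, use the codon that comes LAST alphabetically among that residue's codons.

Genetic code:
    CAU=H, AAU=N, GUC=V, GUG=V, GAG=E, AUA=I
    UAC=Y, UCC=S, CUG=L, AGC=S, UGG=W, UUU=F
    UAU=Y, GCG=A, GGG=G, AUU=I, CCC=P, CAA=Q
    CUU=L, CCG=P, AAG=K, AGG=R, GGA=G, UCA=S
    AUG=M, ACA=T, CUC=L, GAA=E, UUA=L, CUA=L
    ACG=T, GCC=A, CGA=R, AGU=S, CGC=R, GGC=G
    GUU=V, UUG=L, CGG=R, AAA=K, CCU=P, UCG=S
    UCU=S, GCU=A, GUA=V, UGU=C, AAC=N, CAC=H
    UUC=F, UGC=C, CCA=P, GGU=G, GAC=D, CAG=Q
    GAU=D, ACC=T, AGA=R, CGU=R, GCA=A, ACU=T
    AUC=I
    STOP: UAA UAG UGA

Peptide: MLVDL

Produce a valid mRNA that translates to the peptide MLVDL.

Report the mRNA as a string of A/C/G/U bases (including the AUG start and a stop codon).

Answer: mRNA: AUGUUGGUUGAUUUGUGA

Derivation:
residue 1: M -> AUG (start codon)
residue 2: L codons sorted = CUA,CUC,CUG,CUU,UUA,UUG -> pick last = UUG
residue 3: V codons sorted = GUA,GUC,GUG,GUU -> pick last = GUU
residue 4: D codons sorted = GAC,GAU -> pick last = GAU
residue 5: L codons sorted = CUA,CUC,CUG,CUU,UUA,UUG -> pick last = UUG
terminator: stop codons sorted = UAA,UAG,UGA -> pick last = UGA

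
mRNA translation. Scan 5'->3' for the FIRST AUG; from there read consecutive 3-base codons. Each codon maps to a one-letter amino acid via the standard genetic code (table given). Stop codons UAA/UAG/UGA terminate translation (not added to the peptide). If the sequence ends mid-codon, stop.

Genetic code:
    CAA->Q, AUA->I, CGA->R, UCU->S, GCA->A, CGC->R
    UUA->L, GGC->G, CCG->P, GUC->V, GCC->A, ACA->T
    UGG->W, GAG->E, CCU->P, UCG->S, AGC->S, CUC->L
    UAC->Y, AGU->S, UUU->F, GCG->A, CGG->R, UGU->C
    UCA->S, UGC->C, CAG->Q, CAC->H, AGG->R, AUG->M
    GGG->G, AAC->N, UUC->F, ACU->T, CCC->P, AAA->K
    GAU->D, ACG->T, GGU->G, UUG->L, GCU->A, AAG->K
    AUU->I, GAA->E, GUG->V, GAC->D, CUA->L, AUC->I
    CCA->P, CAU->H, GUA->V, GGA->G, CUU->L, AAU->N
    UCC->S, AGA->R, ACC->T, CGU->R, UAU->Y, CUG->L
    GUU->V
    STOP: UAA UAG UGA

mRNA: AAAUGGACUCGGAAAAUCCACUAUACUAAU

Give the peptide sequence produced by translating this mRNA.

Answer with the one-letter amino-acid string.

Answer: MDSENPLY

Derivation:
start AUG at pos 2
pos 2: AUG -> M; peptide=M
pos 5: GAC -> D; peptide=MD
pos 8: UCG -> S; peptide=MDS
pos 11: GAA -> E; peptide=MDSE
pos 14: AAU -> N; peptide=MDSEN
pos 17: CCA -> P; peptide=MDSENP
pos 20: CUA -> L; peptide=MDSENPL
pos 23: UAC -> Y; peptide=MDSENPLY
pos 26: UAA -> STOP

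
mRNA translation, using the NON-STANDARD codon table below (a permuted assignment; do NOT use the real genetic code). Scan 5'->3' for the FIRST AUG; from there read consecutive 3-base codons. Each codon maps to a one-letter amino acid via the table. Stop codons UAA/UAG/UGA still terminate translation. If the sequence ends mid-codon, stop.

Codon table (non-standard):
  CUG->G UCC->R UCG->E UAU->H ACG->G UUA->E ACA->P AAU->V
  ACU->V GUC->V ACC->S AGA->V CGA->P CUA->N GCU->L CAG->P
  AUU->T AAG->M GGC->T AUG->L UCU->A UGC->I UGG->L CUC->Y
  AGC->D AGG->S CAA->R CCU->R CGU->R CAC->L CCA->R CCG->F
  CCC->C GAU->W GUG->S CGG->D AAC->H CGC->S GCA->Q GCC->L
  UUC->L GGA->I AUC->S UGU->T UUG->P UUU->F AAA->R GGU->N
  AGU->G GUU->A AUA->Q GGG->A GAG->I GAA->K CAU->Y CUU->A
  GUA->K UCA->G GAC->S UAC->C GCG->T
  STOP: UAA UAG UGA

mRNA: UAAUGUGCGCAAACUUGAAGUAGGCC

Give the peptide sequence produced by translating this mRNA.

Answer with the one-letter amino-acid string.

Answer: LIQHPM

Derivation:
start AUG at pos 2
pos 2: AUG -> L; peptide=L
pos 5: UGC -> I; peptide=LI
pos 8: GCA -> Q; peptide=LIQ
pos 11: AAC -> H; peptide=LIQH
pos 14: UUG -> P; peptide=LIQHP
pos 17: AAG -> M; peptide=LIQHPM
pos 20: UAG -> STOP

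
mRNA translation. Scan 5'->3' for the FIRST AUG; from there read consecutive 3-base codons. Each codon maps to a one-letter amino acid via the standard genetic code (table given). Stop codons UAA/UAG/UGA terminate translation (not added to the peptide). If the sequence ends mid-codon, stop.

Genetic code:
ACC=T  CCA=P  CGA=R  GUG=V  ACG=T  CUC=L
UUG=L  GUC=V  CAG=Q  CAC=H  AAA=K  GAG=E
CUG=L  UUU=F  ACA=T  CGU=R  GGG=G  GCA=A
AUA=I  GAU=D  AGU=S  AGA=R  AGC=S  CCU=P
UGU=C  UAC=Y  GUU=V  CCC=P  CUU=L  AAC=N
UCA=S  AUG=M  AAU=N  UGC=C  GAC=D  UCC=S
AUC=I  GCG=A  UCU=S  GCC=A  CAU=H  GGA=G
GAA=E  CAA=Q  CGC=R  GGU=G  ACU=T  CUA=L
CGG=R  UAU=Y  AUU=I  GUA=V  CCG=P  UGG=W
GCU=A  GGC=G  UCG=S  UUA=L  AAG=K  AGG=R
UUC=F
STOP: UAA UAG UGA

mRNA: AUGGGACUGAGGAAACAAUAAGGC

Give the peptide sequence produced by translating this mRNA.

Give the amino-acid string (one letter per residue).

start AUG at pos 0
pos 0: AUG -> M; peptide=M
pos 3: GGA -> G; peptide=MG
pos 6: CUG -> L; peptide=MGL
pos 9: AGG -> R; peptide=MGLR
pos 12: AAA -> K; peptide=MGLRK
pos 15: CAA -> Q; peptide=MGLRKQ
pos 18: UAA -> STOP

Answer: MGLRKQ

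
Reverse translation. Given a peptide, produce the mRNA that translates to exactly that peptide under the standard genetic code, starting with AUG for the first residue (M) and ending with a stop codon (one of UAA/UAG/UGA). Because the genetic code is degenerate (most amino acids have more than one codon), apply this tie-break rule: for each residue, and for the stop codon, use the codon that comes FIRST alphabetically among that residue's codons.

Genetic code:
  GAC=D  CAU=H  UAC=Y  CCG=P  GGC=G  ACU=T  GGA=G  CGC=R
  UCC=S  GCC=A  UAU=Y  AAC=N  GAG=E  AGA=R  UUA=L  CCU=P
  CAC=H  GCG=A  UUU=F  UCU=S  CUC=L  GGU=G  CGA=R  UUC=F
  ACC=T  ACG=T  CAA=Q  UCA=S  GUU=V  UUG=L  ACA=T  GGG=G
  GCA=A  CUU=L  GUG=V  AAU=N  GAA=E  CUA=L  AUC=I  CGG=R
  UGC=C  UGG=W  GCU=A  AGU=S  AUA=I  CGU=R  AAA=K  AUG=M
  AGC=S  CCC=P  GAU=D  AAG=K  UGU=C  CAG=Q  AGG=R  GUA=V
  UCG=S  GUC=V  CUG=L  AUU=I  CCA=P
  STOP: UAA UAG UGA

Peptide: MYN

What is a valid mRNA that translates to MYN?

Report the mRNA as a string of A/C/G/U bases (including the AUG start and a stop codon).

Answer: mRNA: AUGUACAACUAA

Derivation:
residue 1: M -> AUG (start codon)
residue 2: Y codons sorted = UAC,UAU -> pick first = UAC
residue 3: N codons sorted = AAC,AAU -> pick first = AAC
terminator: stop codons sorted = UAA,UAG,UGA -> pick first = UAA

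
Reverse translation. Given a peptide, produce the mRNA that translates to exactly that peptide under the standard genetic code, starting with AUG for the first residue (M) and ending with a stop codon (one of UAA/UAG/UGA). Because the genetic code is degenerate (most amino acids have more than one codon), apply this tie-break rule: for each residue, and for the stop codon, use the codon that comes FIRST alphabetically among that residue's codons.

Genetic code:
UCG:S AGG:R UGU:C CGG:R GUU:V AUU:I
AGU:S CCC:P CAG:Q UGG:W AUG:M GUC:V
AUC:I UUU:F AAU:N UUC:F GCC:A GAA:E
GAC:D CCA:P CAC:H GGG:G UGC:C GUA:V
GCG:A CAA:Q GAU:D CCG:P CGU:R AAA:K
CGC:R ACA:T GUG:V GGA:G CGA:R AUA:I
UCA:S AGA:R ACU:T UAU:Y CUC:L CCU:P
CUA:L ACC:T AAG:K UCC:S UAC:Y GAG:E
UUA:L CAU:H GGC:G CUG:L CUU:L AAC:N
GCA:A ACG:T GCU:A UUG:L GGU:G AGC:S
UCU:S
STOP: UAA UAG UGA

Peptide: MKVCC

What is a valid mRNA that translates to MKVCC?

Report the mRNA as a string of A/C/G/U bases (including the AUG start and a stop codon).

residue 1: M -> AUG (start codon)
residue 2: K codons sorted = AAA,AAG -> pick first = AAA
residue 3: V codons sorted = GUA,GUC,GUG,GUU -> pick first = GUA
residue 4: C codons sorted = UGC,UGU -> pick first = UGC
residue 5: C codons sorted = UGC,UGU -> pick first = UGC
terminator: stop codons sorted = UAA,UAG,UGA -> pick first = UAA

Answer: mRNA: AUGAAAGUAUGCUGCUAA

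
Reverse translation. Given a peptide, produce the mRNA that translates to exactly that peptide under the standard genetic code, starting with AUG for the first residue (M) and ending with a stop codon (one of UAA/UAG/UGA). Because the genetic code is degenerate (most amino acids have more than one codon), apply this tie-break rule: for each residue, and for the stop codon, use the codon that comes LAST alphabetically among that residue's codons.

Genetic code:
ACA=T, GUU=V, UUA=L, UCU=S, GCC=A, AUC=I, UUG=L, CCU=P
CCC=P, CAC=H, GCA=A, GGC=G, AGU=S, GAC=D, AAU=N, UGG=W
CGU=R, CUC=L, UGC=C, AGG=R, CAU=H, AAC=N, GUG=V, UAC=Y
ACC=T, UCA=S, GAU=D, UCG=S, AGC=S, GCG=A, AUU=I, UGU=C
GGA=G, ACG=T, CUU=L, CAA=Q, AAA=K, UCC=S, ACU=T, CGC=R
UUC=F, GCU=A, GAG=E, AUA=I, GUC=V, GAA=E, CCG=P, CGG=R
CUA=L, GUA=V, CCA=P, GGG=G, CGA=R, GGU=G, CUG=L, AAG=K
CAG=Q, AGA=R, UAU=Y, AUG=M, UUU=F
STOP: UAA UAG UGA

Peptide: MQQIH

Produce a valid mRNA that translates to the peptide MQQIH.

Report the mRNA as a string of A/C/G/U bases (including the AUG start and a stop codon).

residue 1: M -> AUG (start codon)
residue 2: Q codons sorted = CAA,CAG -> pick last = CAG
residue 3: Q codons sorted = CAA,CAG -> pick last = CAG
residue 4: I codons sorted = AUA,AUC,AUU -> pick last = AUU
residue 5: H codons sorted = CAC,CAU -> pick last = CAU
terminator: stop codons sorted = UAA,UAG,UGA -> pick last = UGA

Answer: mRNA: AUGCAGCAGAUUCAUUGA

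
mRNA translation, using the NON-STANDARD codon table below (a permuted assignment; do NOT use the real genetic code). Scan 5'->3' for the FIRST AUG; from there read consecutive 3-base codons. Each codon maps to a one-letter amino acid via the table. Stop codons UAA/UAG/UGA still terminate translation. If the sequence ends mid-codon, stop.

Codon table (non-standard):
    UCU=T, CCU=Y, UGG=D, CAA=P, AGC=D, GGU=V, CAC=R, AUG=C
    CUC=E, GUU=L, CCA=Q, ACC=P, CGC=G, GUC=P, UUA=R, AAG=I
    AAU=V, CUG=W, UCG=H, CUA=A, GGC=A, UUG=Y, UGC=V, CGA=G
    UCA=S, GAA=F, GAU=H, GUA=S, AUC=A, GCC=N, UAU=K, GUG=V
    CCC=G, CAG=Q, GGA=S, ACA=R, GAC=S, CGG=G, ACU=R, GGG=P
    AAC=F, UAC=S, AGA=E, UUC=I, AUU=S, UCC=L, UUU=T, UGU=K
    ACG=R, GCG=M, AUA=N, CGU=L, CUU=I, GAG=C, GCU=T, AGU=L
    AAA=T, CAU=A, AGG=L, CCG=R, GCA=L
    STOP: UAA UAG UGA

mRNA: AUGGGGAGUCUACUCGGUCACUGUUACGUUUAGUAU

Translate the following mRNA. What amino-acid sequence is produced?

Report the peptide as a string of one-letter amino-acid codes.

Answer: CPLAEVRKSL

Derivation:
start AUG at pos 0
pos 0: AUG -> C; peptide=C
pos 3: GGG -> P; peptide=CP
pos 6: AGU -> L; peptide=CPL
pos 9: CUA -> A; peptide=CPLA
pos 12: CUC -> E; peptide=CPLAE
pos 15: GGU -> V; peptide=CPLAEV
pos 18: CAC -> R; peptide=CPLAEVR
pos 21: UGU -> K; peptide=CPLAEVRK
pos 24: UAC -> S; peptide=CPLAEVRKS
pos 27: GUU -> L; peptide=CPLAEVRKSL
pos 30: UAG -> STOP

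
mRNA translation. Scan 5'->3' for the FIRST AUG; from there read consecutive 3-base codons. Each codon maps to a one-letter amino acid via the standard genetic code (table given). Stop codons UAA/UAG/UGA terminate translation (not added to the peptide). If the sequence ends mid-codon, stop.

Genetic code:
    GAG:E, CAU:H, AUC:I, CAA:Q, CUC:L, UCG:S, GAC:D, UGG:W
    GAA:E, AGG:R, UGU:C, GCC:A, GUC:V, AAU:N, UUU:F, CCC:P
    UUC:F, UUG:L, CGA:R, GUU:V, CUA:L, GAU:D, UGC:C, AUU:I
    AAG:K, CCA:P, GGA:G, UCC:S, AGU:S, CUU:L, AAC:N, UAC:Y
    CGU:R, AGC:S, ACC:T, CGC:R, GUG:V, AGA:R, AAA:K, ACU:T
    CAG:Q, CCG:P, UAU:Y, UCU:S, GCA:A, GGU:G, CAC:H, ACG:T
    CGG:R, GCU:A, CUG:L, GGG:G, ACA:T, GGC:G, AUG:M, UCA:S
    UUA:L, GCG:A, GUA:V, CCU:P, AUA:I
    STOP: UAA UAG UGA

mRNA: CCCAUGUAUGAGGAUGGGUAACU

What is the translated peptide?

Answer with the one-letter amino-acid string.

start AUG at pos 3
pos 3: AUG -> M; peptide=M
pos 6: UAU -> Y; peptide=MY
pos 9: GAG -> E; peptide=MYE
pos 12: GAU -> D; peptide=MYED
pos 15: GGG -> G; peptide=MYEDG
pos 18: UAA -> STOP

Answer: MYEDG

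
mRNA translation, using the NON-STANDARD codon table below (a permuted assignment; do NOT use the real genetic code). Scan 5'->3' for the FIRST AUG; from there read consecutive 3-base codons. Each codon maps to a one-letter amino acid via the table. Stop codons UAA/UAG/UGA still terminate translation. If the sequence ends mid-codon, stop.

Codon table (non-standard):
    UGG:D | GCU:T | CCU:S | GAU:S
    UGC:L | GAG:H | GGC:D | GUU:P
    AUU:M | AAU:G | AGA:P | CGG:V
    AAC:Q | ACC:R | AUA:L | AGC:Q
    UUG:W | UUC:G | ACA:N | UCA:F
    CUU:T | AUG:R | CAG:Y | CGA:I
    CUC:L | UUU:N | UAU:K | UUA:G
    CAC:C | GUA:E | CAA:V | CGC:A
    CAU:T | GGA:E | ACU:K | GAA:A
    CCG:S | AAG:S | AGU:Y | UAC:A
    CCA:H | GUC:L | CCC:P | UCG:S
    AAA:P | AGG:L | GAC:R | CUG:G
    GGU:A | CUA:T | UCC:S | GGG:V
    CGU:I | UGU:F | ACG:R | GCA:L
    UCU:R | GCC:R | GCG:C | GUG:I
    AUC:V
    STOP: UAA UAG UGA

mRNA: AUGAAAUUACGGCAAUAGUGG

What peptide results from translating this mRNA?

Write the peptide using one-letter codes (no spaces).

start AUG at pos 0
pos 0: AUG -> R; peptide=R
pos 3: AAA -> P; peptide=RP
pos 6: UUA -> G; peptide=RPG
pos 9: CGG -> V; peptide=RPGV
pos 12: CAA -> V; peptide=RPGVV
pos 15: UAG -> STOP

Answer: RPGVV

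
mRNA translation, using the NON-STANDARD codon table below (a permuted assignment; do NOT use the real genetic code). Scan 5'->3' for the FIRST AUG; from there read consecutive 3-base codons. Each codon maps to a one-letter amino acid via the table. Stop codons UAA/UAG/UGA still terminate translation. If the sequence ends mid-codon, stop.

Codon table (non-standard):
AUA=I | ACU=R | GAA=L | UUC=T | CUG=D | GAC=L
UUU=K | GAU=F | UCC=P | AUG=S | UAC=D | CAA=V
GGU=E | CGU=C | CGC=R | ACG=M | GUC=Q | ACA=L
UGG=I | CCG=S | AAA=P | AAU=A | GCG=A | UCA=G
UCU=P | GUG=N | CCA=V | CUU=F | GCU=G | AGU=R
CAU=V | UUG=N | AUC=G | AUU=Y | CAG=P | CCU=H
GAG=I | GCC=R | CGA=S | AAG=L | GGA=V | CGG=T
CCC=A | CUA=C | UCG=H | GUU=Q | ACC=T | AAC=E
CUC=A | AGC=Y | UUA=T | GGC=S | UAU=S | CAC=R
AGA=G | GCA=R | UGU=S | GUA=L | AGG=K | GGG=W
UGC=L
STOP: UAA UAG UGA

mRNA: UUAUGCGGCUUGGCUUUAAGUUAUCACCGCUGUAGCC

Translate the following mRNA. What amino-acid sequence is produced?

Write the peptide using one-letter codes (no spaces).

start AUG at pos 2
pos 2: AUG -> S; peptide=S
pos 5: CGG -> T; peptide=ST
pos 8: CUU -> F; peptide=STF
pos 11: GGC -> S; peptide=STFS
pos 14: UUU -> K; peptide=STFSK
pos 17: AAG -> L; peptide=STFSKL
pos 20: UUA -> T; peptide=STFSKLT
pos 23: UCA -> G; peptide=STFSKLTG
pos 26: CCG -> S; peptide=STFSKLTGS
pos 29: CUG -> D; peptide=STFSKLTGSD
pos 32: UAG -> STOP

Answer: STFSKLTGSD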